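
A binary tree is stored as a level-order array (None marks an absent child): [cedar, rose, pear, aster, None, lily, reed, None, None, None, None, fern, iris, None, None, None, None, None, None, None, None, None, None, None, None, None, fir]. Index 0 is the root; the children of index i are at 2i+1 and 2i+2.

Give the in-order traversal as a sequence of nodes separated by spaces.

In-order visits the left subtree, then the node, then the right subtree.
At cedar: go left to rose.
  At rose: go left to aster.
    aster is a leaf — visit aster.
  Visit rose.
  At rose: no right child.
Visit cedar.
At cedar: go right to pear.
  At pear: go left to lily.
    At lily: go left to fern.
      fern is a leaf — visit fern.
    Visit lily.
    At lily: go right to iris.
      At iris: no left child.
      Visit iris.
      At iris: go right to fir.
        fir is a leaf — visit fir.
  Visit pear.
  At pear: go right to reed.
    reed is a leaf — visit reed.

aster rose cedar fern lily iris fir pear reed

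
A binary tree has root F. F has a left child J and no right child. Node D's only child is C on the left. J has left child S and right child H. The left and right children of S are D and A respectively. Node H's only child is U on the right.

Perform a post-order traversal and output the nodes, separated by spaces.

Post-order visits the left subtree, then the right subtree, then the node.
At F: go left to J.
  At J: go left to S.
    At S: go left to D.
      At D: go left to C.
        C is a leaf — visit C.
      At D: no right child.
      Visit D.
    At S: go right to A.
      A is a leaf — visit A.
    Visit S.
  At J: go right to H.
    At H: no left child.
    At H: go right to U.
      U is a leaf — visit U.
    Visit H.
  Visit J.
At F: no right child.
Visit F.

C D A S U H J F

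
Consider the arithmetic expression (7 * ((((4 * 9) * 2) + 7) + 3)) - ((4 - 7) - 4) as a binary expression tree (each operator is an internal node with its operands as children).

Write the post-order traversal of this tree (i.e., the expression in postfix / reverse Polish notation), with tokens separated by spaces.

Post-order on an expression tree gives postfix notation: for each operator, emit left operand, right operand, then the operator.

7 4 9 * 2 * 7 + 3 + * 4 7 - 4 - -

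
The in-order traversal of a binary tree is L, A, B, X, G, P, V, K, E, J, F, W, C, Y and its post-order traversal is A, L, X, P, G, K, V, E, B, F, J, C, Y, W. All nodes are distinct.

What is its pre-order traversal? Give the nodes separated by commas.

The last element of post-order is the root; it splits in-order into left and right subtrees.
Root W: left subtree has 11 nodes {L, A, B, X, G, P, V, K, E, J, F}, right has 2 {C, Y}.
  Root J: left subtree has 9 nodes {L, A, B, X, G, P, V, K, E}, right has 1 {F}.
    Root B: left subtree has 2 nodes {L, A}, right has 6 {X, G, P, V, K, E}.
      Root L: left subtree has 0 nodes { }, right has 1 {A}.
      Root E: left subtree has 5 nodes {X, G, P, V, K}, right has 0 { }.
        Root V: left subtree has 3 nodes {X, G, P}, right has 1 {K}.
          Root G: left subtree has 1 node {X}, right has 1 {P}.
  Root Y: left subtree has 1 node {C}, right has 0 { }.

W, J, B, L, A, E, V, G, X, P, K, F, Y, C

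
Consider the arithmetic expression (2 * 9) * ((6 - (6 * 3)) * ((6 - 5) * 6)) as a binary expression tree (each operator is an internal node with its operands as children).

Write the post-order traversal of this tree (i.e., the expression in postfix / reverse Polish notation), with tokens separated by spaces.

2 9 * 6 6 3 * - 6 5 - 6 * * *

Post-order on an expression tree gives postfix notation: for each operator, emit left operand, right operand, then the operator.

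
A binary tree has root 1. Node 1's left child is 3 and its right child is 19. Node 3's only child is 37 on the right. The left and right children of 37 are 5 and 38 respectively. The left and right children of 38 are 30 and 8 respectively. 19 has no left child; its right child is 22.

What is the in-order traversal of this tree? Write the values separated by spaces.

3 5 37 30 38 8 1 19 22

In-order visits the left subtree, then the node, then the right subtree.
At 1: go left to 3.
  At 3: no left child.
  Visit 3.
  At 3: go right to 37.
    At 37: go left to 5.
      5 is a leaf — visit 5.
    Visit 37.
    At 37: go right to 38.
      At 38: go left to 30.
        30 is a leaf — visit 30.
      Visit 38.
      At 38: go right to 8.
        8 is a leaf — visit 8.
Visit 1.
At 1: go right to 19.
  At 19: no left child.
  Visit 19.
  At 19: go right to 22.
    22 is a leaf — visit 22.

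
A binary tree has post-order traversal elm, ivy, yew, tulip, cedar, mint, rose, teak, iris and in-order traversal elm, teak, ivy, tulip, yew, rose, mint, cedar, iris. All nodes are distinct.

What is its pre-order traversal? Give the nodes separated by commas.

iris, teak, elm, rose, tulip, ivy, yew, mint, cedar

The last element of post-order is the root; it splits in-order into left and right subtrees.
Root iris: left subtree has 8 nodes {elm, teak, ivy, tulip, yew, rose, mint, cedar}, right has 0 { }.
  Root teak: left subtree has 1 node {elm}, right has 6 {ivy, tulip, yew, rose, mint, cedar}.
    Root rose: left subtree has 3 nodes {ivy, tulip, yew}, right has 2 {mint, cedar}.
      Root tulip: left subtree has 1 node {ivy}, right has 1 {yew}.
      Root mint: left subtree has 0 nodes { }, right has 1 {cedar}.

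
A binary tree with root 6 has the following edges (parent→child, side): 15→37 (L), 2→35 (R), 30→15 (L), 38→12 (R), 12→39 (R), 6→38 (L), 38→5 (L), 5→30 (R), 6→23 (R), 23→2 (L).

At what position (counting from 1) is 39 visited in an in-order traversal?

7

In-order visits the left subtree, then the node, then the right subtree.
At 6: go left to 38.
  At 38: go left to 5.
    At 5: no left child.
    Visit 5.
    At 5: go right to 30.
      At 30: go left to 15.
        At 15: go left to 37.
          37 is a leaf — visit 37.
        Visit 15.
        At 15: no right child.
      Visit 30.
      At 30: no right child.
  Visit 38.
  At 38: go right to 12.
    At 12: no left child.
    Visit 12.
    At 12: go right to 39.
      39 is a leaf — visit 39.
Visit 6.
At 6: go right to 23.
  At 23: go left to 2.
    At 2: no left child.
    Visit 2.
    At 2: go right to 35.
      35 is a leaf — visit 35.
  Visit 23.
  At 23: no right child.
Full in-order sequence: 5, 37, 15, 30, 38, 12, 39, 6, 2, 35, 23.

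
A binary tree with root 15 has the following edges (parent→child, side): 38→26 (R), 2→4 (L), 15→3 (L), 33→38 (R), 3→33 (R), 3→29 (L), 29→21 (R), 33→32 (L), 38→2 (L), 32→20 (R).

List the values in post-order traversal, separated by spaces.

21 29 20 32 4 2 26 38 33 3 15

Post-order visits the left subtree, then the right subtree, then the node.
At 15: go left to 3.
  At 3: go left to 29.
    At 29: no left child.
    At 29: go right to 21.
      21 is a leaf — visit 21.
    Visit 29.
  At 3: go right to 33.
    At 33: go left to 32.
      At 32: no left child.
      At 32: go right to 20.
        20 is a leaf — visit 20.
      Visit 32.
    At 33: go right to 38.
      At 38: go left to 2.
        At 2: go left to 4.
          4 is a leaf — visit 4.
        At 2: no right child.
        Visit 2.
      At 38: go right to 26.
        26 is a leaf — visit 26.
      Visit 38.
    Visit 33.
  Visit 3.
At 15: no right child.
Visit 15.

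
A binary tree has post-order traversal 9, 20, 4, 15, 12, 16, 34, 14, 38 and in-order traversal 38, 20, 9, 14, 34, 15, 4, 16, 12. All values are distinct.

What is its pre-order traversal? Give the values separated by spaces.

38 14 20 9 34 16 15 4 12

The last element of post-order is the root; it splits in-order into left and right subtrees.
Root 38: left subtree has 0 nodes { }, right has 8 {20, 9, 14, 34, 15, 4, 16, 12}.
  Root 14: left subtree has 2 nodes {20, 9}, right has 5 {34, 15, 4, 16, 12}.
    Root 20: left subtree has 0 nodes { }, right has 1 {9}.
    Root 34: left subtree has 0 nodes { }, right has 4 {15, 4, 16, 12}.
      Root 16: left subtree has 2 nodes {15, 4}, right has 1 {12}.
        Root 15: left subtree has 0 nodes { }, right has 1 {4}.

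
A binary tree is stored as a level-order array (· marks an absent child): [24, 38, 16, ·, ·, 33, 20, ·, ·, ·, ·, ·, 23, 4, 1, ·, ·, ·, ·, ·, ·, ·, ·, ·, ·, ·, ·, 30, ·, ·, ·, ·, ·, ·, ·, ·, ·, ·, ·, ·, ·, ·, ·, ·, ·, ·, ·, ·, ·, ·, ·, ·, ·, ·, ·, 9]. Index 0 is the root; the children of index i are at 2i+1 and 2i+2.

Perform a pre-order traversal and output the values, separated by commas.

Pre-order visits the node, then its left subtree, then its right subtree.
Visit 24.
At 24: go left to 38.
  38 is a leaf — visit 38.
At 24: go right to 16.
  Visit 16.
  At 16: go left to 33.
    Visit 33.
    At 33: no left child.
    At 33: go right to 23.
      23 is a leaf — visit 23.
  At 16: go right to 20.
    Visit 20.
    At 20: go left to 4.
      Visit 4.
      At 4: go left to 30.
        Visit 30.
        At 30: go left to 9.
          9 is a leaf — visit 9.
        At 30: no right child.
      At 4: no right child.
    At 20: go right to 1.
      1 is a leaf — visit 1.

24, 38, 16, 33, 23, 20, 4, 30, 9, 1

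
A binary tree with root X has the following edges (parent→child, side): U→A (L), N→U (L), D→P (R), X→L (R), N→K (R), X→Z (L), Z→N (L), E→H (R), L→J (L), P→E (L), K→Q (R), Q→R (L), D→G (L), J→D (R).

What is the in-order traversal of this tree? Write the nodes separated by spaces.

A U N K R Q Z X J G D E H P L

In-order visits the left subtree, then the node, then the right subtree.
At X: go left to Z.
  At Z: go left to N.
    At N: go left to U.
      At U: go left to A.
        A is a leaf — visit A.
      Visit U.
      At U: no right child.
    Visit N.
    At N: go right to K.
      At K: no left child.
      Visit K.
      At K: go right to Q.
        At Q: go left to R.
          R is a leaf — visit R.
        Visit Q.
        At Q: no right child.
  Visit Z.
  At Z: no right child.
Visit X.
At X: go right to L.
  At L: go left to J.
    At J: no left child.
    Visit J.
    At J: go right to D.
      At D: go left to G.
        G is a leaf — visit G.
      Visit D.
      At D: go right to P.
        At P: go left to E.
          At E: no left child.
          Visit E.
          At E: go right to H.
            H is a leaf — visit H.
        Visit P.
        At P: no right child.
  Visit L.
  At L: no right child.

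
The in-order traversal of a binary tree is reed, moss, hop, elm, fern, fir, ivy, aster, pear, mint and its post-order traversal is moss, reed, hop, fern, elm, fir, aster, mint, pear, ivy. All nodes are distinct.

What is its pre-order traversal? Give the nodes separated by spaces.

ivy fir elm hop reed moss fern pear aster mint

The last element of post-order is the root; it splits in-order into left and right subtrees.
Root ivy: left subtree has 6 nodes {reed, moss, hop, elm, fern, fir}, right has 3 {aster, pear, mint}.
  Root fir: left subtree has 5 nodes {reed, moss, hop, elm, fern}, right has 0 { }.
    Root elm: left subtree has 3 nodes {reed, moss, hop}, right has 1 {fern}.
      Root hop: left subtree has 2 nodes {reed, moss}, right has 0 { }.
        Root reed: left subtree has 0 nodes { }, right has 1 {moss}.
  Root pear: left subtree has 1 node {aster}, right has 1 {mint}.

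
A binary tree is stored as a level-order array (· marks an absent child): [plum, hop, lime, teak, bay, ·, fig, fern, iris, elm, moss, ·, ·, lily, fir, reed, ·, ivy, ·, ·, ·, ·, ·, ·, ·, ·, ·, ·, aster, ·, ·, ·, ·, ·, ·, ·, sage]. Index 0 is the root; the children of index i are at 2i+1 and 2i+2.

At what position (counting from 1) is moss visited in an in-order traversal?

In-order visits the left subtree, then the node, then the right subtree.
At plum: go left to hop.
  At hop: go left to teak.
    At teak: go left to fern.
      At fern: go left to reed.
        reed is a leaf — visit reed.
      Visit fern.
      At fern: no right child.
    Visit teak.
    At teak: go right to iris.
      At iris: go left to ivy.
        At ivy: no left child.
        Visit ivy.
        At ivy: go right to sage.
          sage is a leaf — visit sage.
      Visit iris.
      At iris: no right child.
  Visit hop.
  At hop: go right to bay.
    At bay: go left to elm.
      elm is a leaf — visit elm.
    Visit bay.
    At bay: go right to moss.
      moss is a leaf — visit moss.
Visit plum.
At plum: go right to lime.
  At lime: no left child.
  Visit lime.
  At lime: go right to fig.
    At fig: go left to lily.
      At lily: no left child.
      Visit lily.
      At lily: go right to aster.
        aster is a leaf — visit aster.
    Visit fig.
    At fig: go right to fir.
      fir is a leaf — visit fir.
Full in-order sequence: reed, fern, teak, ivy, sage, iris, hop, elm, bay, moss, plum, lime, lily, aster, fig, fir.

10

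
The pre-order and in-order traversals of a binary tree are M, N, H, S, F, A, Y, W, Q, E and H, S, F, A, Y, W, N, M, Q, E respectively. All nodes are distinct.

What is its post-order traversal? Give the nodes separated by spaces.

W Y A F S H N E Q M

The first element of pre-order is the root; it splits in-order into left and right subtrees.
Root M: left subtree has 7 nodes {H, S, F, A, Y, W, N}, right has 2 {Q, E}.
  Root N: left subtree has 6 nodes {H, S, F, A, Y, W}, right has 0 { }.
    Root H: left subtree has 0 nodes { }, right has 5 {S, F, A, Y, W}.
      Root S: left subtree has 0 nodes { }, right has 4 {F, A, Y, W}.
        Root F: left subtree has 0 nodes { }, right has 3 {A, Y, W}.
          Root A: left subtree has 0 nodes { }, right has 2 {Y, W}.
            Root Y: left subtree has 0 nodes { }, right has 1 {W}.
  Root Q: left subtree has 0 nodes { }, right has 1 {E}.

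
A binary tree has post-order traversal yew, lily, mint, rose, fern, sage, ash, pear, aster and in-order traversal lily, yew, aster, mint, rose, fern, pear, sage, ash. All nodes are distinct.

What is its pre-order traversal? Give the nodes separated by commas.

aster, lily, yew, pear, fern, rose, mint, ash, sage

The last element of post-order is the root; it splits in-order into left and right subtrees.
Root aster: left subtree has 2 nodes {lily, yew}, right has 6 {mint, rose, fern, pear, sage, ash}.
  Root lily: left subtree has 0 nodes { }, right has 1 {yew}.
  Root pear: left subtree has 3 nodes {mint, rose, fern}, right has 2 {sage, ash}.
    Root fern: left subtree has 2 nodes {mint, rose}, right has 0 { }.
      Root rose: left subtree has 1 node {mint}, right has 0 { }.
    Root ash: left subtree has 1 node {sage}, right has 0 { }.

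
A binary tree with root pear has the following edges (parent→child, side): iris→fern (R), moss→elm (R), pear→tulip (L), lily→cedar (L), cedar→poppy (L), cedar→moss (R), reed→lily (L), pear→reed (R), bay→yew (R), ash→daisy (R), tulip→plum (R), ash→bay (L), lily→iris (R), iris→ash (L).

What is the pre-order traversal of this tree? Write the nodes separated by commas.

pear, tulip, plum, reed, lily, cedar, poppy, moss, elm, iris, ash, bay, yew, daisy, fern

Pre-order visits the node, then its left subtree, then its right subtree.
Visit pear.
At pear: go left to tulip.
  Visit tulip.
  At tulip: no left child.
  At tulip: go right to plum.
    plum is a leaf — visit plum.
At pear: go right to reed.
  Visit reed.
  At reed: go left to lily.
    Visit lily.
    At lily: go left to cedar.
      Visit cedar.
      At cedar: go left to poppy.
        poppy is a leaf — visit poppy.
      At cedar: go right to moss.
        Visit moss.
        At moss: no left child.
        At moss: go right to elm.
          elm is a leaf — visit elm.
    At lily: go right to iris.
      Visit iris.
      At iris: go left to ash.
        Visit ash.
        At ash: go left to bay.
          Visit bay.
          At bay: no left child.
          At bay: go right to yew.
            yew is a leaf — visit yew.
        At ash: go right to daisy.
          daisy is a leaf — visit daisy.
      At iris: go right to fern.
        fern is a leaf — visit fern.
  At reed: no right child.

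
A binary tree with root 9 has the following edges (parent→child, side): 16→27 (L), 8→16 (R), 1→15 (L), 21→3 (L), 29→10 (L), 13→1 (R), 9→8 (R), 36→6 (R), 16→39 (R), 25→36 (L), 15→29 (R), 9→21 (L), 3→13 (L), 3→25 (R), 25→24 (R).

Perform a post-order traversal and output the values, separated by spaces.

Post-order visits the left subtree, then the right subtree, then the node.
At 9: go left to 21.
  At 21: go left to 3.
    At 3: go left to 13.
      At 13: no left child.
      At 13: go right to 1.
        At 1: go left to 15.
          At 15: no left child.
          At 15: go right to 29.
            At 29: go left to 10.
              10 is a leaf — visit 10.
            At 29: no right child.
            Visit 29.
          Visit 15.
        At 1: no right child.
        Visit 1.
      Visit 13.
    At 3: go right to 25.
      At 25: go left to 36.
        At 36: no left child.
        At 36: go right to 6.
          6 is a leaf — visit 6.
        Visit 36.
      At 25: go right to 24.
        24 is a leaf — visit 24.
      Visit 25.
    Visit 3.
  At 21: no right child.
  Visit 21.
At 9: go right to 8.
  At 8: no left child.
  At 8: go right to 16.
    At 16: go left to 27.
      27 is a leaf — visit 27.
    At 16: go right to 39.
      39 is a leaf — visit 39.
    Visit 16.
  Visit 8.
Visit 9.

10 29 15 1 13 6 36 24 25 3 21 27 39 16 8 9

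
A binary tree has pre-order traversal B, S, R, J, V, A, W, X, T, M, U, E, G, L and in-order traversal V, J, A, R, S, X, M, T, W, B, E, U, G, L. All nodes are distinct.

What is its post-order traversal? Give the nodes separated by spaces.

The first element of pre-order is the root; it splits in-order into left and right subtrees.
Root B: left subtree has 9 nodes {V, J, A, R, S, X, M, T, W}, right has 4 {E, U, G, L}.
  Root S: left subtree has 4 nodes {V, J, A, R}, right has 4 {X, M, T, W}.
    Root R: left subtree has 3 nodes {V, J, A}, right has 0 { }.
      Root J: left subtree has 1 node {V}, right has 1 {A}.
    Root W: left subtree has 3 nodes {X, M, T}, right has 0 { }.
      Root X: left subtree has 0 nodes { }, right has 2 {M, T}.
        Root T: left subtree has 1 node {M}, right has 0 { }.
  Root U: left subtree has 1 node {E}, right has 2 {G, L}.
    Root G: left subtree has 0 nodes { }, right has 1 {L}.

V A J R M T X W S E L G U B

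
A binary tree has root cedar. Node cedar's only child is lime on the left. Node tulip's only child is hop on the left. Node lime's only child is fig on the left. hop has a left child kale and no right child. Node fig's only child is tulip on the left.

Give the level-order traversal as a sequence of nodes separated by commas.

Level-order visits nodes level by level from the root, left to right within each level.
Level 0: cedar
Level 1: lime
Level 2: fig
Level 3: tulip
Level 4: hop
Level 5: kale

cedar, lime, fig, tulip, hop, kale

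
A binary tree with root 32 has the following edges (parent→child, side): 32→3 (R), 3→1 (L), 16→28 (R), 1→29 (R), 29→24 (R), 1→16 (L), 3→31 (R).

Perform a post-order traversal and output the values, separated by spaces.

Post-order visits the left subtree, then the right subtree, then the node.
At 32: no left child.
At 32: go right to 3.
  At 3: go left to 1.
    At 1: go left to 16.
      At 16: no left child.
      At 16: go right to 28.
        28 is a leaf — visit 28.
      Visit 16.
    At 1: go right to 29.
      At 29: no left child.
      At 29: go right to 24.
        24 is a leaf — visit 24.
      Visit 29.
    Visit 1.
  At 3: go right to 31.
    31 is a leaf — visit 31.
  Visit 3.
Visit 32.

28 16 24 29 1 31 3 32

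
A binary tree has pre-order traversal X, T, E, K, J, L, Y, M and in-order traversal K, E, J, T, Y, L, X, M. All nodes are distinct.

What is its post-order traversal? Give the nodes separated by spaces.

The first element of pre-order is the root; it splits in-order into left and right subtrees.
Root X: left subtree has 6 nodes {K, E, J, T, Y, L}, right has 1 {M}.
  Root T: left subtree has 3 nodes {K, E, J}, right has 2 {Y, L}.
    Root E: left subtree has 1 node {K}, right has 1 {J}.
    Root L: left subtree has 1 node {Y}, right has 0 { }.

K J E Y L T M X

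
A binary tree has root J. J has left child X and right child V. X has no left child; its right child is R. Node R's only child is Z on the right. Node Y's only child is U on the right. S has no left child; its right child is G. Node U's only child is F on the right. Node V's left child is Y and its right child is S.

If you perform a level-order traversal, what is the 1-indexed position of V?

Level-order visits nodes level by level from the root, left to right within each level.
Level 0: J
Level 1: X, V
Level 2: R, Y, S
Level 3: Z, U, G
Level 4: F
Full level-order sequence: J, X, V, R, Y, S, Z, U, G, F.

3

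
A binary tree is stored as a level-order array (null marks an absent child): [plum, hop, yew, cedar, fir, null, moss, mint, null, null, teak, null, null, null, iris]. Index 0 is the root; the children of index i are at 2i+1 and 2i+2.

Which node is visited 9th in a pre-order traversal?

Pre-order visits the node, then its left subtree, then its right subtree.
Visit plum.
At plum: go left to hop.
  Visit hop.
  At hop: go left to cedar.
    Visit cedar.
    At cedar: go left to mint.
      mint is a leaf — visit mint.
    At cedar: no right child.
  At hop: go right to fir.
    Visit fir.
    At fir: no left child.
    At fir: go right to teak.
      teak is a leaf — visit teak.
At plum: go right to yew.
  Visit yew.
  At yew: no left child.
  At yew: go right to moss.
    Visit moss.
    At moss: no left child.
    At moss: go right to iris.
      iris is a leaf — visit iris.
Full pre-order sequence: plum, hop, cedar, mint, fir, teak, yew, moss, iris.

iris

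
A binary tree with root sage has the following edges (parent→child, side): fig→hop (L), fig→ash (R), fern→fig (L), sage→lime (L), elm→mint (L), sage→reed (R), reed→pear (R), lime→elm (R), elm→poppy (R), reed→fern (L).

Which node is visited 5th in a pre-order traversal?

Pre-order visits the node, then its left subtree, then its right subtree.
Visit sage.
At sage: go left to lime.
  Visit lime.
  At lime: no left child.
  At lime: go right to elm.
    Visit elm.
    At elm: go left to mint.
      mint is a leaf — visit mint.
    At elm: go right to poppy.
      poppy is a leaf — visit poppy.
At sage: go right to reed.
  Visit reed.
  At reed: go left to fern.
    Visit fern.
    At fern: go left to fig.
      Visit fig.
      At fig: go left to hop.
        hop is a leaf — visit hop.
      At fig: go right to ash.
        ash is a leaf — visit ash.
    At fern: no right child.
  At reed: go right to pear.
    pear is a leaf — visit pear.
Full pre-order sequence: sage, lime, elm, mint, poppy, reed, fern, fig, hop, ash, pear.

poppy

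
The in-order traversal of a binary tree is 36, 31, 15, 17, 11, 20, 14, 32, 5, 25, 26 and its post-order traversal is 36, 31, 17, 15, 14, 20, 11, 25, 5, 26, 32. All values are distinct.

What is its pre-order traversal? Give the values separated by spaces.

32 11 15 31 36 17 20 14 26 5 25

The last element of post-order is the root; it splits in-order into left and right subtrees.
Root 32: left subtree has 7 nodes {36, 31, 15, 17, 11, 20, 14}, right has 3 {5, 25, 26}.
  Root 11: left subtree has 4 nodes {36, 31, 15, 17}, right has 2 {20, 14}.
    Root 15: left subtree has 2 nodes {36, 31}, right has 1 {17}.
      Root 31: left subtree has 1 node {36}, right has 0 { }.
    Root 20: left subtree has 0 nodes { }, right has 1 {14}.
  Root 26: left subtree has 2 nodes {5, 25}, right has 0 { }.
    Root 5: left subtree has 0 nodes { }, right has 1 {25}.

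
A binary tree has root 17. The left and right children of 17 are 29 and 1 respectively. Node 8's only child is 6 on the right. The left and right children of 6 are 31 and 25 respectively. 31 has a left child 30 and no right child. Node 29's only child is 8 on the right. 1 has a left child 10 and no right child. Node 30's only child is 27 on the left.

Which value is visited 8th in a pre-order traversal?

Pre-order visits the node, then its left subtree, then its right subtree.
Visit 17.
At 17: go left to 29.
  Visit 29.
  At 29: no left child.
  At 29: go right to 8.
    Visit 8.
    At 8: no left child.
    At 8: go right to 6.
      Visit 6.
      At 6: go left to 31.
        Visit 31.
        At 31: go left to 30.
          Visit 30.
          At 30: go left to 27.
            27 is a leaf — visit 27.
          At 30: no right child.
        At 31: no right child.
      At 6: go right to 25.
        25 is a leaf — visit 25.
At 17: go right to 1.
  Visit 1.
  At 1: go left to 10.
    10 is a leaf — visit 10.
  At 1: no right child.
Full pre-order sequence: 17, 29, 8, 6, 31, 30, 27, 25, 1, 10.

25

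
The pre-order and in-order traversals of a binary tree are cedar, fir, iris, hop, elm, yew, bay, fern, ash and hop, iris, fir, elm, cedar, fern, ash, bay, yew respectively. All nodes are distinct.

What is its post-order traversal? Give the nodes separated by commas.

The first element of pre-order is the root; it splits in-order into left and right subtrees.
Root cedar: left subtree has 4 nodes {hop, iris, fir, elm}, right has 4 {fern, ash, bay, yew}.
  Root fir: left subtree has 2 nodes {hop, iris}, right has 1 {elm}.
    Root iris: left subtree has 1 node {hop}, right has 0 { }.
  Root yew: left subtree has 3 nodes {fern, ash, bay}, right has 0 { }.
    Root bay: left subtree has 2 nodes {fern, ash}, right has 0 { }.
      Root fern: left subtree has 0 nodes { }, right has 1 {ash}.

hop, iris, elm, fir, ash, fern, bay, yew, cedar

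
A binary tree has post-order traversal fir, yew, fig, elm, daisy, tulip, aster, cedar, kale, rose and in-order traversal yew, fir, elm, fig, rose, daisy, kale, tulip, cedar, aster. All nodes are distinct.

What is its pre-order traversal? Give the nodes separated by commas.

The last element of post-order is the root; it splits in-order into left and right subtrees.
Root rose: left subtree has 4 nodes {yew, fir, elm, fig}, right has 5 {daisy, kale, tulip, cedar, aster}.
  Root elm: left subtree has 2 nodes {yew, fir}, right has 1 {fig}.
    Root yew: left subtree has 0 nodes { }, right has 1 {fir}.
  Root kale: left subtree has 1 node {daisy}, right has 3 {tulip, cedar, aster}.
    Root cedar: left subtree has 1 node {tulip}, right has 1 {aster}.

rose, elm, yew, fir, fig, kale, daisy, cedar, tulip, aster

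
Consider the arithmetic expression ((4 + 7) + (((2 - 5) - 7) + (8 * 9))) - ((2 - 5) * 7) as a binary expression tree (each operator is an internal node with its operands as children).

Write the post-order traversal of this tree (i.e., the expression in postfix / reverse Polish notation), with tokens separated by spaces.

4 7 + 2 5 - 7 - 8 9 * + + 2 5 - 7 * -

Post-order on an expression tree gives postfix notation: for each operator, emit left operand, right operand, then the operator.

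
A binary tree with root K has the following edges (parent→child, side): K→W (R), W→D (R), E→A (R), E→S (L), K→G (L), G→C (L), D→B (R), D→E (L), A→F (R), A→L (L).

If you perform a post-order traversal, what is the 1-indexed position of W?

Post-order visits the left subtree, then the right subtree, then the node.
At K: go left to G.
  At G: go left to C.
    C is a leaf — visit C.
  At G: no right child.
  Visit G.
At K: go right to W.
  At W: no left child.
  At W: go right to D.
    At D: go left to E.
      At E: go left to S.
        S is a leaf — visit S.
      At E: go right to A.
        At A: go left to L.
          L is a leaf — visit L.
        At A: go right to F.
          F is a leaf — visit F.
        Visit A.
      Visit E.
    At D: go right to B.
      B is a leaf — visit B.
    Visit D.
  Visit W.
Visit K.
Full post-order sequence: C, G, S, L, F, A, E, B, D, W, K.

10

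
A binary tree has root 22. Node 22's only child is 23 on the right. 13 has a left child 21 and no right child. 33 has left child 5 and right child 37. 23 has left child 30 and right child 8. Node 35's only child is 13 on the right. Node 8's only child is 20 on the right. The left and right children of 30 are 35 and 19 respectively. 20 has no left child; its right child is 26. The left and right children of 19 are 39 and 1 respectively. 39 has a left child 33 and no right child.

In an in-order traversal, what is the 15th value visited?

26

In-order visits the left subtree, then the node, then the right subtree.
At 22: no left child.
Visit 22.
At 22: go right to 23.
  At 23: go left to 30.
    At 30: go left to 35.
      At 35: no left child.
      Visit 35.
      At 35: go right to 13.
        At 13: go left to 21.
          21 is a leaf — visit 21.
        Visit 13.
        At 13: no right child.
    Visit 30.
    At 30: go right to 19.
      At 19: go left to 39.
        At 39: go left to 33.
          At 33: go left to 5.
            5 is a leaf — visit 5.
          Visit 33.
          At 33: go right to 37.
            37 is a leaf — visit 37.
        Visit 39.
        At 39: no right child.
      Visit 19.
      At 19: go right to 1.
        1 is a leaf — visit 1.
  Visit 23.
  At 23: go right to 8.
    At 8: no left child.
    Visit 8.
    At 8: go right to 20.
      At 20: no left child.
      Visit 20.
      At 20: go right to 26.
        26 is a leaf — visit 26.
Full in-order sequence: 22, 35, 21, 13, 30, 5, 33, 37, 39, 19, 1, 23, 8, 20, 26.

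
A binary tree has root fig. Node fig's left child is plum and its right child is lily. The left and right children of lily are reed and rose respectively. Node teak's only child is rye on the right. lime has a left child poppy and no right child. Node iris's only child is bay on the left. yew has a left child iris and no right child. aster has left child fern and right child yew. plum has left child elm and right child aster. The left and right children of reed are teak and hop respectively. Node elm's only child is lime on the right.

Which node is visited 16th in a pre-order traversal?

Pre-order visits the node, then its left subtree, then its right subtree.
Visit fig.
At fig: go left to plum.
  Visit plum.
  At plum: go left to elm.
    Visit elm.
    At elm: no left child.
    At elm: go right to lime.
      Visit lime.
      At lime: go left to poppy.
        poppy is a leaf — visit poppy.
      At lime: no right child.
  At plum: go right to aster.
    Visit aster.
    At aster: go left to fern.
      fern is a leaf — visit fern.
    At aster: go right to yew.
      Visit yew.
      At yew: go left to iris.
        Visit iris.
        At iris: go left to bay.
          bay is a leaf — visit bay.
        At iris: no right child.
      At yew: no right child.
At fig: go right to lily.
  Visit lily.
  At lily: go left to reed.
    Visit reed.
    At reed: go left to teak.
      Visit teak.
      At teak: no left child.
      At teak: go right to rye.
        rye is a leaf — visit rye.
    At reed: go right to hop.
      hop is a leaf — visit hop.
  At lily: go right to rose.
    rose is a leaf — visit rose.
Full pre-order sequence: fig, plum, elm, lime, poppy, aster, fern, yew, iris, bay, lily, reed, teak, rye, hop, rose.

rose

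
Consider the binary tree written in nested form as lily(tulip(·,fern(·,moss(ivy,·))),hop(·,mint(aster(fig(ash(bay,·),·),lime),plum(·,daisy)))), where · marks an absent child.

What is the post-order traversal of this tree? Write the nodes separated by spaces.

ivy moss fern tulip bay ash fig lime aster daisy plum mint hop lily

Post-order visits the left subtree, then the right subtree, then the node.
At lily: go left to tulip.
  At tulip: no left child.
  At tulip: go right to fern.
    At fern: no left child.
    At fern: go right to moss.
      At moss: go left to ivy.
        ivy is a leaf — visit ivy.
      At moss: no right child.
      Visit moss.
    Visit fern.
  Visit tulip.
At lily: go right to hop.
  At hop: no left child.
  At hop: go right to mint.
    At mint: go left to aster.
      At aster: go left to fig.
        At fig: go left to ash.
          At ash: go left to bay.
            bay is a leaf — visit bay.
          At ash: no right child.
          Visit ash.
        At fig: no right child.
        Visit fig.
      At aster: go right to lime.
        lime is a leaf — visit lime.
      Visit aster.
    At mint: go right to plum.
      At plum: no left child.
      At plum: go right to daisy.
        daisy is a leaf — visit daisy.
      Visit plum.
    Visit mint.
  Visit hop.
Visit lily.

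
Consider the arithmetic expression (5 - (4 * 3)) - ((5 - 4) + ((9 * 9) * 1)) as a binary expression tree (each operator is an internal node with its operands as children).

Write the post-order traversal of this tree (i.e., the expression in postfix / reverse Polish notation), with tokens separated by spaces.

5 4 3 * - 5 4 - 9 9 * 1 * + -

Post-order on an expression tree gives postfix notation: for each operator, emit left operand, right operand, then the operator.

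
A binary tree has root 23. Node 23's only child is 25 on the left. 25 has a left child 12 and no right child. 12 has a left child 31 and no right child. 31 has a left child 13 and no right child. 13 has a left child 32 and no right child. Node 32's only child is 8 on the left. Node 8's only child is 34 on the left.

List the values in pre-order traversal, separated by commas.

23, 25, 12, 31, 13, 32, 8, 34

Pre-order visits the node, then its left subtree, then its right subtree.
Visit 23.
At 23: go left to 25.
  Visit 25.
  At 25: go left to 12.
    Visit 12.
    At 12: go left to 31.
      Visit 31.
      At 31: go left to 13.
        Visit 13.
        At 13: go left to 32.
          Visit 32.
          At 32: go left to 8.
            Visit 8.
            At 8: go left to 34.
              34 is a leaf — visit 34.
            At 8: no right child.
          At 32: no right child.
        At 13: no right child.
      At 31: no right child.
    At 12: no right child.
  At 25: no right child.
At 23: no right child.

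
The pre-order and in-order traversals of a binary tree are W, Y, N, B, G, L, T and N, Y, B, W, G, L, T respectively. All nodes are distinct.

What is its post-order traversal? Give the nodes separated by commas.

N, B, Y, T, L, G, W

The first element of pre-order is the root; it splits in-order into left and right subtrees.
Root W: left subtree has 3 nodes {N, Y, B}, right has 3 {G, L, T}.
  Root Y: left subtree has 1 node {N}, right has 1 {B}.
  Root G: left subtree has 0 nodes { }, right has 2 {L, T}.
    Root L: left subtree has 0 nodes { }, right has 1 {T}.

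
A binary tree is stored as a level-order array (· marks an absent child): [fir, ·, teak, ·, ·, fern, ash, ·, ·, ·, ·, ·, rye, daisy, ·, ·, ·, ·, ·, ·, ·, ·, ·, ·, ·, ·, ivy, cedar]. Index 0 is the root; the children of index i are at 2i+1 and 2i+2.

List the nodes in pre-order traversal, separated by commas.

Pre-order visits the node, then its left subtree, then its right subtree.
Visit fir.
At fir: no left child.
At fir: go right to teak.
  Visit teak.
  At teak: go left to fern.
    Visit fern.
    At fern: no left child.
    At fern: go right to rye.
      Visit rye.
      At rye: no left child.
      At rye: go right to ivy.
        ivy is a leaf — visit ivy.
  At teak: go right to ash.
    Visit ash.
    At ash: go left to daisy.
      Visit daisy.
      At daisy: go left to cedar.
        cedar is a leaf — visit cedar.
      At daisy: no right child.
    At ash: no right child.

fir, teak, fern, rye, ivy, ash, daisy, cedar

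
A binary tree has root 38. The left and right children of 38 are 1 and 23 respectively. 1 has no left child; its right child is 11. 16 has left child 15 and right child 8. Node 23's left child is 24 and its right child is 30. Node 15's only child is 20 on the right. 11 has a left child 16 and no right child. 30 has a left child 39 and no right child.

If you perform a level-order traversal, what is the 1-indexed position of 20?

Level-order visits nodes level by level from the root, left to right within each level.
Level 0: 38
Level 1: 1, 23
Level 2: 11, 24, 30
Level 3: 16, 39
Level 4: 15, 8
Level 5: 20
Full level-order sequence: 38, 1, 23, 11, 24, 30, 16, 39, 15, 8, 20.

11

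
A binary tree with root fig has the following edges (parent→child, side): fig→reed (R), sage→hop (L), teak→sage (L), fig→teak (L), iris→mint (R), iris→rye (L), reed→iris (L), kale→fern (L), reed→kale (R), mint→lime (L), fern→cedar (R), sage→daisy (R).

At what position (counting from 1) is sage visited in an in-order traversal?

2

In-order visits the left subtree, then the node, then the right subtree.
At fig: go left to teak.
  At teak: go left to sage.
    At sage: go left to hop.
      hop is a leaf — visit hop.
    Visit sage.
    At sage: go right to daisy.
      daisy is a leaf — visit daisy.
  Visit teak.
  At teak: no right child.
Visit fig.
At fig: go right to reed.
  At reed: go left to iris.
    At iris: go left to rye.
      rye is a leaf — visit rye.
    Visit iris.
    At iris: go right to mint.
      At mint: go left to lime.
        lime is a leaf — visit lime.
      Visit mint.
      At mint: no right child.
  Visit reed.
  At reed: go right to kale.
    At kale: go left to fern.
      At fern: no left child.
      Visit fern.
      At fern: go right to cedar.
        cedar is a leaf — visit cedar.
    Visit kale.
    At kale: no right child.
Full in-order sequence: hop, sage, daisy, teak, fig, rye, iris, lime, mint, reed, fern, cedar, kale.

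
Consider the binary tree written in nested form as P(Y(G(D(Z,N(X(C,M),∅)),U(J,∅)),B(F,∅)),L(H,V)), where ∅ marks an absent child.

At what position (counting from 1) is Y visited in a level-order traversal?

2

Level-order visits nodes level by level from the root, left to right within each level.
Level 0: P
Level 1: Y, L
Level 2: G, B, H, V
Level 3: D, U, F
Level 4: Z, N, J
Level 5: X
Level 6: C, M
Full level-order sequence: P, Y, L, G, B, H, V, D, U, F, Z, N, J, X, C, M.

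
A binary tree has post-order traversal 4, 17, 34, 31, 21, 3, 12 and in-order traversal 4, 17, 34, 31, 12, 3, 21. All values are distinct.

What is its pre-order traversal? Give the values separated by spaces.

The last element of post-order is the root; it splits in-order into left and right subtrees.
Root 12: left subtree has 4 nodes {4, 17, 34, 31}, right has 2 {3, 21}.
  Root 31: left subtree has 3 nodes {4, 17, 34}, right has 0 { }.
    Root 34: left subtree has 2 nodes {4, 17}, right has 0 { }.
      Root 17: left subtree has 1 node {4}, right has 0 { }.
  Root 3: left subtree has 0 nodes { }, right has 1 {21}.

12 31 34 17 4 3 21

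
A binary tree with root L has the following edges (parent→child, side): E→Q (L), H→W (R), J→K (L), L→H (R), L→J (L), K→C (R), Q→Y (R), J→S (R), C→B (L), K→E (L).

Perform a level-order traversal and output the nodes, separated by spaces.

L J H K S W E C Q B Y

Level-order visits nodes level by level from the root, left to right within each level.
Level 0: L
Level 1: J, H
Level 2: K, S, W
Level 3: E, C
Level 4: Q, B
Level 5: Y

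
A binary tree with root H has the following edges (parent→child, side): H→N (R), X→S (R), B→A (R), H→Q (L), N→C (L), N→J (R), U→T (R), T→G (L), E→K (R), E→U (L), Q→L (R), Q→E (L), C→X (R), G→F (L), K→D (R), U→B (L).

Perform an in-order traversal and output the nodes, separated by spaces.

B A U F G T E K D Q L H C X S N J

In-order visits the left subtree, then the node, then the right subtree.
At H: go left to Q.
  At Q: go left to E.
    At E: go left to U.
      At U: go left to B.
        At B: no left child.
        Visit B.
        At B: go right to A.
          A is a leaf — visit A.
      Visit U.
      At U: go right to T.
        At T: go left to G.
          At G: go left to F.
            F is a leaf — visit F.
          Visit G.
          At G: no right child.
        Visit T.
        At T: no right child.
    Visit E.
    At E: go right to K.
      At K: no left child.
      Visit K.
      At K: go right to D.
        D is a leaf — visit D.
  Visit Q.
  At Q: go right to L.
    L is a leaf — visit L.
Visit H.
At H: go right to N.
  At N: go left to C.
    At C: no left child.
    Visit C.
    At C: go right to X.
      At X: no left child.
      Visit X.
      At X: go right to S.
        S is a leaf — visit S.
  Visit N.
  At N: go right to J.
    J is a leaf — visit J.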